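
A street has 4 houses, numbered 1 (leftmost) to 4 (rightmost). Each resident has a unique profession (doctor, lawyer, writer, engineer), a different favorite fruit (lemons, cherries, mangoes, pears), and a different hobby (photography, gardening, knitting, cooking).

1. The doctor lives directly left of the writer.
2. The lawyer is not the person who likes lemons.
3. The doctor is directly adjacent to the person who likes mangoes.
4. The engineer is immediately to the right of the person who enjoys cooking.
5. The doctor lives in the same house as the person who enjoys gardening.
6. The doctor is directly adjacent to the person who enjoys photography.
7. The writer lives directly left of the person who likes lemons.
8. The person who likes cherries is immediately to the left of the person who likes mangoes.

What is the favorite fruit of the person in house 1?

pears

House 4 hobby: only knitting fits.
The doctor is narrowed to house 1 or 2; consider each.
Placing it in house 1 leads to a contradiction, so it's in house 2.
The writer is in house 3 (clue 1).
Clue 3 places the person who likes mangoes in house 3.
Clue 5 places the person who enjoys gardening in house 2.
Clue 7 places the person who likes lemons in house 4.
Clue 8 places the person who likes cherries in house 2.
The only profession still possible for house 1 is lawyer.
That leaves engineer as the profession for house 4.
House 1's favorite fruit must be pears (nothing else left).
From clue 4, the person who enjoys cooking must be in house 3.
The only hobby still possible for house 1 is photography.
So: house 1 = lawyer/pears/photography, house 2 = doctor/cherries/gardening, house 3 = writer/mangoes/cooking, house 4 = engineer/lemons/knitting.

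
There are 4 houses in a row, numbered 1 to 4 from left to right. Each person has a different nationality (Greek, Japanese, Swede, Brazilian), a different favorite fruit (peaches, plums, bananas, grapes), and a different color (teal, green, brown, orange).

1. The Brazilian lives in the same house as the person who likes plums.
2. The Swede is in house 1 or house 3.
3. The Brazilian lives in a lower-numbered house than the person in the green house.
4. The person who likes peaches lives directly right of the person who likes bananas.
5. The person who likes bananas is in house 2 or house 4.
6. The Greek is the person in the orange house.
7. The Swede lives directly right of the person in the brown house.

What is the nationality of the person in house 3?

From clue 5, the person who likes bananas must be in house 2.
Clue 7 places the Swede in house 3.
Clue 7 places the person in the brown house in house 2.
Clue 1 places the Brazilian in house 1.
Clue 1 places the person who likes plums in house 1.
Clue 4 places the person who likes peaches in house 3.
House 2's nationality must be Japanese (nothing else left).
So house 4 gets Greek for nationality.
That leaves grapes as the favorite fruit for house 4.
Clue 6 places the person in the orange house in house 4.
That leaves teal as the color for house 1.
That leaves green as the color for house 3.
So: house 1 = Brazilian/plums/teal, house 2 = Japanese/bananas/brown, house 3 = Swede/peaches/green, house 4 = Greek/grapes/orange.

Swede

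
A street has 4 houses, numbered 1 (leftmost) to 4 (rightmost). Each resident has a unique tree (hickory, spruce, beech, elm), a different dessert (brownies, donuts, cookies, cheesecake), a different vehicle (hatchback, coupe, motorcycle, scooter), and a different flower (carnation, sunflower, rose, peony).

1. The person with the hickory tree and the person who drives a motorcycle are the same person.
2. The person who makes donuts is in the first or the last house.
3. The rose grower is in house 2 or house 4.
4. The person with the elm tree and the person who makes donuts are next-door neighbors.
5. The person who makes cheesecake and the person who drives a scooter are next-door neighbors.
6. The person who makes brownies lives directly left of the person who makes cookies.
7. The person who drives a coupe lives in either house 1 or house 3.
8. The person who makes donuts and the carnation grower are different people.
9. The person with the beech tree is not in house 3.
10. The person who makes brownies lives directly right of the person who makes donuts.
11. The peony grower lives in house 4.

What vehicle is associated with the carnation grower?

From clue 10, the person who makes brownies must be in house 2.
Clue 10 places the person who makes donuts in house 1.
From clue 11, the peony grower must be in house 4.
Clue 4: the person with the elm tree is in house 2.
From clue 6, the person who makes cookies must be in house 3.
The only dessert still possible for house 4 is cheesecake.
That leaves sunflower as the flower for house 1.
House 2's flower must be rose (nothing else left).
House 3's flower must be carnation (nothing else left).
The person who drives a scooter is in house 3 (clue 5).
House 2 vehicle: only hatchback fits.
So house 4 gets motorcycle for vehicle.
By clue 1, the person with the hickory tree is in house 4.
House 1 tree: only beech fits.
The only tree still possible for house 3 is spruce.
House 1's vehicle must be coupe (nothing else left).
So: house 1 = beech/donuts/coupe/sunflower, house 2 = elm/brownies/hatchback/rose, house 3 = spruce/cookies/scooter/carnation, house 4 = hickory/cheesecake/motorcycle/peony.

scooter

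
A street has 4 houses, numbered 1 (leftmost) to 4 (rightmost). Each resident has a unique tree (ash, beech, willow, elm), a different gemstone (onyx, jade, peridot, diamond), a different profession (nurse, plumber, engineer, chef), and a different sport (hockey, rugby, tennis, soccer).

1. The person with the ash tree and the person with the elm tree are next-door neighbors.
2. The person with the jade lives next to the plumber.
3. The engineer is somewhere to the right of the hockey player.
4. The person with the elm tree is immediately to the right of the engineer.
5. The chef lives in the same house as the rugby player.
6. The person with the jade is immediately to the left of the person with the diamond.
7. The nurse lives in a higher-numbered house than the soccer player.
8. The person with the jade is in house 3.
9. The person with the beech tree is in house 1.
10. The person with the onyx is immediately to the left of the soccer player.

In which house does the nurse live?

4

Clue 8: the person with the jade is in house 3.
Clue 9: the person with the beech tree is in house 1.
Clue 6: the person with the diamond is in house 4.
So house 1 gets chef for profession.
Clue 5 places the rugby player in house 1.
So house 4 gets tennis for sport.
Clue 3: the engineer is in house 3.
Clue 4: the person with the elm tree is in house 4.
The only profession still possible for house 2 is plumber.
The only profession still possible for house 4 is nurse.
So house 2 gets hockey for sport.
The only sport still possible for house 3 is soccer.
Clue 1: the person with the ash tree is in house 3.
From clue 10, the person with the onyx must be in house 2.
That leaves willow as the tree for house 2.
That leaves peridot as the gemstone for house 1.
So: house 1 = beech/peridot/chef/rugby, house 2 = willow/onyx/plumber/hockey, house 3 = ash/jade/engineer/soccer, house 4 = elm/diamond/nurse/tennis.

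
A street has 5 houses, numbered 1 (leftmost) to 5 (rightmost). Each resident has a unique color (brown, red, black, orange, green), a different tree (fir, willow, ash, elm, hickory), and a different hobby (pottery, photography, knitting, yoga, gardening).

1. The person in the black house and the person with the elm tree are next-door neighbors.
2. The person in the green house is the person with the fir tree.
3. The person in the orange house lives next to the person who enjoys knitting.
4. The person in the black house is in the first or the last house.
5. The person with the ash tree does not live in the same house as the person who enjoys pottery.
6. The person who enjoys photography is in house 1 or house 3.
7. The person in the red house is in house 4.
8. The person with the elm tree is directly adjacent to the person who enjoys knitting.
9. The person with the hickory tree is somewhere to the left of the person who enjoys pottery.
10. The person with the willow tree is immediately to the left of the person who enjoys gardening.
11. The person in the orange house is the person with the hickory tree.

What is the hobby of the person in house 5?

The person in the red house is in house 4 (clue 7).
By clue 3, the person in the orange house is in house 2.
The person with the hickory tree is in house 2 (clue 11).
Clue 1 places the person in the black house in house 5.
Clue 8 places the person who enjoys knitting in house 3.
That leaves elm as the tree for house 4.
That leaves ash as the tree for house 5.
The only hobby still possible for house 1 is photography.
Clue 5 places the person who enjoys pottery in house 4.
So house 2 gets gardening for hobby.
That leaves yoga as the hobby for house 5.
By clue 10, the person with the willow tree is in house 1.
So house 3 gets fir for tree.
The person in the green house is in house 3 (clue 2).
House 1's color must be brown (nothing else left).
So: house 1 = brown/willow/photography, house 2 = orange/hickory/gardening, house 3 = green/fir/knitting, house 4 = red/elm/pottery, house 5 = black/ash/yoga.

yoga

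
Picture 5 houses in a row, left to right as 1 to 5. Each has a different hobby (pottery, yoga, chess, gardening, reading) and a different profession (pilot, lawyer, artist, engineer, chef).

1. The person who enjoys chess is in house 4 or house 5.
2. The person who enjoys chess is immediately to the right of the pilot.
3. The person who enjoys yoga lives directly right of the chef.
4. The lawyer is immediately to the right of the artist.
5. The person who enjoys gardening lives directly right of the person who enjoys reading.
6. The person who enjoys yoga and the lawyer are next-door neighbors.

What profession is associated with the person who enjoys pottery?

chef

The person who enjoys chess is narrowed to house 4 or 5; consider each.
Placing it in house 4 leads to a contradiction, so it's in house 5.
Clue 2: the pilot is in house 4.
House 5's profession must be engineer (nothing else left).
The artist is narrowed to house 1 or 2; consider each.
Placing it in house 1 leads to a contradiction, so it's in house 2.
By clue 4, the lawyer is in house 3.
That leaves chef as the profession for house 1.
From clue 3, the person who enjoys yoga must be in house 2.
From clue 5, the person who enjoys gardening must be in house 4.
By clue 5, the person who enjoys reading is in house 3.
House 1's hobby must be pottery (nothing else left).
So: house 1 = pottery/chef, house 2 = yoga/artist, house 3 = reading/lawyer, house 4 = gardening/pilot, house 5 = chess/engineer.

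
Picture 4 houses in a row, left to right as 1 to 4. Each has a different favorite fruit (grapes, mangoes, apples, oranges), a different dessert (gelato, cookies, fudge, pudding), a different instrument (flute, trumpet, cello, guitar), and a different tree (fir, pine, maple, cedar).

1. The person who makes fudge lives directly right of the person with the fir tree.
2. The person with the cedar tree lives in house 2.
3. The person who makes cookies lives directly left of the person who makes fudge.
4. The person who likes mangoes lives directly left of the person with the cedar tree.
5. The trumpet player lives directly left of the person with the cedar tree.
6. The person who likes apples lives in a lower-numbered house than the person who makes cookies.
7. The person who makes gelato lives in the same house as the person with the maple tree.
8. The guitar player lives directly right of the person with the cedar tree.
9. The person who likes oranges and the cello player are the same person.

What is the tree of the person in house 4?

From clue 2, the person with the cedar tree must be in house 2.
By clue 4, the person who likes mangoes is in house 1.
Clue 5: the trumpet player is in house 1.
By clue 8, the guitar player is in house 3.
House 2's favorite fruit must be apples (nothing else left).
Clue 3 places the person who makes cookies in house 3.
The person who makes fudge is in house 4 (clue 3).
By clue 9, the person who likes oranges is in house 4.
From clue 9, the cello player must be in house 4.
That leaves grapes as the favorite fruit for house 3.
House 2's dessert must be pudding (nothing else left).
So house 2 gets flute for instrument.
Clue 1 places the person with the fir tree in house 3.
The person with the maple tree is in house 1 (clue 7).
That leaves gelato as the dessert for house 1.
The only tree still possible for house 4 is pine.
So: house 1 = mangoes/gelato/trumpet/maple, house 2 = apples/pudding/flute/cedar, house 3 = grapes/cookies/guitar/fir, house 4 = oranges/fudge/cello/pine.

pine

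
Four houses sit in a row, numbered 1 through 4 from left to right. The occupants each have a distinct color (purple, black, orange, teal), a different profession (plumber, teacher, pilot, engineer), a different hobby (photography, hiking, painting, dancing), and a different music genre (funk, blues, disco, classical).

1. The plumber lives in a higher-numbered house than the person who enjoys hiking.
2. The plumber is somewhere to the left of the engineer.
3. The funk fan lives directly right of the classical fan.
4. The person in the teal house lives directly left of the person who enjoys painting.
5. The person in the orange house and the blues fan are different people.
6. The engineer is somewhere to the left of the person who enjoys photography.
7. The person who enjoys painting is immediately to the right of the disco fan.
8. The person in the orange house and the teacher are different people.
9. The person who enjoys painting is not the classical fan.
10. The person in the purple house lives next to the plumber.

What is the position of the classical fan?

From clue 6, the engineer must be in house 3.
By clue 6, the person who enjoys photography is in house 4.
By clue 1, the person who enjoys hiking is in house 1.
That leaves plumber as the profession for house 2.
The person in the purple house is narrowed to house 1 or 3; consider each.
Placing it in house 1 leads to a contradiction, so it's in house 3.
The person in the teal house is narrowed to house 1 or 2; consider each.
Placing it in house 2 leads to a contradiction, so it's in house 1.
The person who enjoys painting is in house 2 (clue 4).
From clue 7, the disco fan must be in house 1.
House 3 hobby: only dancing fits.
That leaves classical as the music genre for house 3.
The funk fan is in house 4 (clue 3).
The only music genre still possible for house 2 is blues.
From clue 5, the person in the orange house must be in house 4.
The teacher is in house 1 (clue 8).
That leaves black as the color for house 2.
The only profession still possible for house 4 is pilot.
So: house 1 = teal/teacher/hiking/disco, house 2 = black/plumber/painting/blues, house 3 = purple/engineer/dancing/classical, house 4 = orange/pilot/photography/funk.

3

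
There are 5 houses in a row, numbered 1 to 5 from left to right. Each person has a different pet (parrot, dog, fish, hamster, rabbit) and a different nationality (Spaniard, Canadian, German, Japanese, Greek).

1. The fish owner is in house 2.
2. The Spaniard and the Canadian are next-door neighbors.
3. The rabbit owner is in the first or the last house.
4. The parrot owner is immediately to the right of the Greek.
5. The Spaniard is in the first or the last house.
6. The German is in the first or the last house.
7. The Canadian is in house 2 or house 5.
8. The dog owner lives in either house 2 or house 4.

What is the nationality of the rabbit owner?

Spaniard

The fish owner is in house 2 (clue 1).
Clue 2: the Spaniard is in house 1.
The Canadian is in house 2 (clue 2).
The only pet still possible for house 4 is dog.
That leaves German as the nationality for house 5.
The parrot owner is in house 5 (clue 4).
Clue 4 places the Greek in house 4.
That leaves rabbit as the pet for house 1.
House 3's pet must be hamster (nothing else left).
The only nationality still possible for house 3 is Japanese.
So: house 1 = rabbit/Spaniard, house 2 = fish/Canadian, house 3 = hamster/Japanese, house 4 = dog/Greek, house 5 = parrot/German.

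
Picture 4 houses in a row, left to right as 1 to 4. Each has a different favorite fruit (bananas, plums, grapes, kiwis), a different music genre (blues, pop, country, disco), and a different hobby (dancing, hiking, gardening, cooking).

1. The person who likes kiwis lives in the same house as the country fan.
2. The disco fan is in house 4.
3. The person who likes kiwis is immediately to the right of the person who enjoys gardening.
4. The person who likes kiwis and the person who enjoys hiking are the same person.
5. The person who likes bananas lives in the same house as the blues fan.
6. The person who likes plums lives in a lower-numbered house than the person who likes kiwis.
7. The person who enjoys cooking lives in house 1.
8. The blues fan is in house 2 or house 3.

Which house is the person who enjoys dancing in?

Clue 2: the disco fan is in house 4.
By clue 7, the person who enjoys cooking is in house 1.
The person who likes kiwis is in house 3 (clue 3).
Clue 3: the person who enjoys gardening is in house 2.
The person who enjoys hiking is in house 3 (clue 4).
House 4 favorite fruit: only grapes fits.
House 1's music genre must be pop (nothing else left).
So house 4 gets dancing for hobby.
From clue 1, the country fan must be in house 3.
By clue 5, the blues fan is in house 2.
House 1 favorite fruit: only plums fits.
House 2's favorite fruit must be bananas (nothing else left).
So: house 1 = plums/pop/cooking, house 2 = bananas/blues/gardening, house 3 = kiwis/country/hiking, house 4 = grapes/disco/dancing.

4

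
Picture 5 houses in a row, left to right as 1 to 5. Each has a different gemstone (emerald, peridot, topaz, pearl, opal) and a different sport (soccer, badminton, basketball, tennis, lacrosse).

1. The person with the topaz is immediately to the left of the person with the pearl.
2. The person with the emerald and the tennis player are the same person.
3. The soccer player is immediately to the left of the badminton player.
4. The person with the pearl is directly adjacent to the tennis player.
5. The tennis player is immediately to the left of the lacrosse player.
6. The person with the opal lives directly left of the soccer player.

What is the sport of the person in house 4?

The person with the opal is narrowed to house 1 or 2 or 3; consider each.
Placing it in house 2 and house 3 leads to a contradiction, so it's in house 1.
From clue 6, the soccer player must be in house 2.
From clue 3, the badminton player must be in house 3.
That leaves basketball as the sport for house 1.
So house 4 gets tennis for sport.
The only sport still possible for house 5 is lacrosse.
Clue 2 places the person with the emerald in house 4.
The person with the topaz is in house 2 (clue 1).
From clue 1, the person with the pearl must be in house 3.
So house 5 gets peridot for gemstone.
So: house 1 = opal/basketball, house 2 = topaz/soccer, house 3 = pearl/badminton, house 4 = emerald/tennis, house 5 = peridot/lacrosse.

tennis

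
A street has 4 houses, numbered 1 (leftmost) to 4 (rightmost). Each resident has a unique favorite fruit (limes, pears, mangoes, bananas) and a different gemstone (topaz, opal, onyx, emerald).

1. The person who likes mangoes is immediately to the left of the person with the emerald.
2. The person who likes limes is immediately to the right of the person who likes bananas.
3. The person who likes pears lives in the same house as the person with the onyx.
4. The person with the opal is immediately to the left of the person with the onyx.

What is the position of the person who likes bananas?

2

The person who likes bananas is narrowed to house 1 or 2 or 3; consider each.
Placing it in house 1 and house 3 leads to a contradiction, so it's in house 2.
Clue 2 places the person who likes limes in house 3.
House 1's favorite fruit must be mangoes (nothing else left).
House 4 favorite fruit: only pears fits.
By clue 1, the person with the emerald is in house 2.
Clue 3 places the person with the onyx in house 4.
By clue 4, the person with the opal is in house 3.
So house 1 gets topaz for gemstone.
So: house 1 = mangoes/topaz, house 2 = bananas/emerald, house 3 = limes/opal, house 4 = pears/onyx.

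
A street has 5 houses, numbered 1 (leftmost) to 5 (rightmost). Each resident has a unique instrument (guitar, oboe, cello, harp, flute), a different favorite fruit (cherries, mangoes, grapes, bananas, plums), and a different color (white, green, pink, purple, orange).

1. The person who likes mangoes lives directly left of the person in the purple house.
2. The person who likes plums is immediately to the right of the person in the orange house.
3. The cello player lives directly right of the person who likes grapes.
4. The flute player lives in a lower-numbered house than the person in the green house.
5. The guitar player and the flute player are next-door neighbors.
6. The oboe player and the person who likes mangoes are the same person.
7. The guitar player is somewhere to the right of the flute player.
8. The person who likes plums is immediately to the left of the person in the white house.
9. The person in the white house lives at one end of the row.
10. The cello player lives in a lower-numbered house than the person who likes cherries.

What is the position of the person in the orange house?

3

Clue 9: the person in the white house is in house 5.
By clue 8, the person who likes plums is in house 4.
So house 5 gets harp for instrument.
By clue 2, the person in the orange house is in house 3.
House 1 color: only pink fits.
The oboe player is narrowed to house 1 or 3; consider each.
Placing it in house 3 leads to a contradiction, so it's in house 1.
The person who likes mangoes is in house 1 (clue 6).
Clue 1 places the person in the purple house in house 2.
Clue 4: the person in the green house is in house 4.
Clue 10 places the person who likes cherries in house 5.
So house 2 gets flute for instrument.
By clue 5, the guitar player is in house 3.
That leaves cello as the instrument for house 4.
Clue 3: the person who likes grapes is in house 3.
So house 2 gets bananas for favorite fruit.
So: house 1 = oboe/mangoes/pink, house 2 = flute/bananas/purple, house 3 = guitar/grapes/orange, house 4 = cello/plums/green, house 5 = harp/cherries/white.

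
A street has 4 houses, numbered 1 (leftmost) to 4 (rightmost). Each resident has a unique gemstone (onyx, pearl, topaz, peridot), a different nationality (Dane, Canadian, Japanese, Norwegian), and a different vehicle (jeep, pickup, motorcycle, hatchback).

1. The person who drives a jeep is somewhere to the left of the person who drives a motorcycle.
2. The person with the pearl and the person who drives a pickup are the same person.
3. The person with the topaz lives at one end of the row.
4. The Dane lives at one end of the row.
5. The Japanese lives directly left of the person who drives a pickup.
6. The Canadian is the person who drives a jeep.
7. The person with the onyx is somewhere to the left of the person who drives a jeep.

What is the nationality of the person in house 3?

Canadian

That leaves hatchback as the vehicle for house 1.
The person with the onyx is narrowed to house 1 or 2; consider each.
Placing it in house 2 leads to a contradiction, so it's in house 1.
So house 4 gets topaz for gemstone.
The only vehicle still possible for house 4 is motorcycle.
The person with the pearl is narrowed to house 2 or 3; consider each.
Placing it in house 3 leads to a contradiction, so it's in house 2.
Clue 2 places the person who drives a pickup in house 2.
By clue 5, the Japanese is in house 1.
The only gemstone still possible for house 3 is peridot.
The only vehicle still possible for house 3 is jeep.
The Canadian is in house 3 (clue 6).
House 2 nationality: only Norwegian fits.
So house 4 gets Dane for nationality.
So: house 1 = onyx/Japanese/hatchback, house 2 = pearl/Norwegian/pickup, house 3 = peridot/Canadian/jeep, house 4 = topaz/Dane/motorcycle.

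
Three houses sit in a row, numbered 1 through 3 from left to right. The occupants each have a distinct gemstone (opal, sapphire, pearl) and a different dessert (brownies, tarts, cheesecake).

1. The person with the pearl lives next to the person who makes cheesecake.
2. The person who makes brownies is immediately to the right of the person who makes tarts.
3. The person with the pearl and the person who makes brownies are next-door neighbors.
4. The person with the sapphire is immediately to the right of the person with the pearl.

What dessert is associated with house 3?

The person with the pearl is narrowed to house 1 or 2; consider each.
Placing it in house 1 leads to a contradiction, so it's in house 2.
By clue 3, the person who makes brownies is in house 3.
By clue 4, the person with the sapphire is in house 3.
The only gemstone still possible for house 1 is opal.
So house 1 gets cheesecake for dessert.
That leaves tarts as the dessert for house 2.
So: house 1 = opal/cheesecake, house 2 = pearl/tarts, house 3 = sapphire/brownies.

brownies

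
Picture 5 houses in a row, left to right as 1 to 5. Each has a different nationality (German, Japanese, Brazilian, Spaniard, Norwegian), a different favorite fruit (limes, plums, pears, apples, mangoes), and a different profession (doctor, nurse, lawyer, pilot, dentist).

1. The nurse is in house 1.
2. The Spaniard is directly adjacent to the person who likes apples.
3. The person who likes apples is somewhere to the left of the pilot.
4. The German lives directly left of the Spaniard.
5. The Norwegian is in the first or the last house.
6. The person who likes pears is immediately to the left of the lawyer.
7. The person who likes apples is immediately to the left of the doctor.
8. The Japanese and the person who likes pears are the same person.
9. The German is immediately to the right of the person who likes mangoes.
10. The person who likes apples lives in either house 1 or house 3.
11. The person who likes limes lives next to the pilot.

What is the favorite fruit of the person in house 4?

Clue 1 places the nurse in house 1.
The German is in house 3 (clue 4).
From clue 4, the Spaniard must be in house 4.
The person who likes mangoes is in house 2 (clue 9).
The person who likes apples is in house 3 (clue 2).
From clue 7, the doctor must be in house 4.
Clue 8: the Japanese is in house 1.
From clue 8, the person who likes pears must be in house 1.
House 2's nationality must be Brazilian (nothing else left).
So house 5 gets Norwegian for nationality.
House 3 profession: only dentist fits.
The only profession still possible for house 5 is pilot.
The person who likes limes is in house 4 (clue 11).
House 5's favorite fruit must be plums (nothing else left).
That leaves lawyer as the profession for house 2.
So: house 1 = Japanese/pears/nurse, house 2 = Brazilian/mangoes/lawyer, house 3 = German/apples/dentist, house 4 = Spaniard/limes/doctor, house 5 = Norwegian/plums/pilot.

limes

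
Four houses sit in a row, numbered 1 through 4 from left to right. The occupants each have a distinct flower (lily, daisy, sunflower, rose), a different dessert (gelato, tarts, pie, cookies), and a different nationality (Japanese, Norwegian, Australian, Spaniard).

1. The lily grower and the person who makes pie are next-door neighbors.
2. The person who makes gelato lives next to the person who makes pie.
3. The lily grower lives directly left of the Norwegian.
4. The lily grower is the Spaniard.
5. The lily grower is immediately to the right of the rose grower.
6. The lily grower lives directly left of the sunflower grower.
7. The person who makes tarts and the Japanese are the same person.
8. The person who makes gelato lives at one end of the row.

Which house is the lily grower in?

The lily grower is narrowed to house 2 or 3; consider each.
Placing it in house 3 leads to a contradiction, so it's in house 2.
From clue 1, the person who makes pie must be in house 3.
Clue 2 places the person who makes gelato in house 4.
Clue 3 places the Norwegian in house 3.
The Spaniard is in house 2 (clue 4).
The rose grower is in house 1 (clue 5).
By clue 6, the sunflower grower is in house 3.
So house 4 gets daisy for flower.
From clue 7, the person who makes tarts must be in house 1.
Clue 7 places the Japanese in house 1.
The only dessert still possible for house 2 is cookies.
House 4's nationality must be Australian (nothing else left).
So: house 1 = rose/tarts/Japanese, house 2 = lily/cookies/Spaniard, house 3 = sunflower/pie/Norwegian, house 4 = daisy/gelato/Australian.

2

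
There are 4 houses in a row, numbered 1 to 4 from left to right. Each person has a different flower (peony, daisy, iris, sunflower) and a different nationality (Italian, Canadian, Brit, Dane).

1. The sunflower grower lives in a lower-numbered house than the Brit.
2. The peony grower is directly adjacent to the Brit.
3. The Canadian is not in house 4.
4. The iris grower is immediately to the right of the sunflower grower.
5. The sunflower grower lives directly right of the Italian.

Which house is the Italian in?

So house 1 gets daisy for flower.
The iris grower is narrowed to house 3 or 4; consider each.
Placing it in house 4 leads to a contradiction, so it's in house 3.
By clue 4, the sunflower grower is in house 2.
The Italian is in house 1 (clue 5).
So house 4 gets peony for flower.
Clue 2 places the Brit in house 3.
House 4's nationality must be Dane (nothing else left).
House 2's nationality must be Canadian (nothing else left).
So: house 1 = daisy/Italian, house 2 = sunflower/Canadian, house 3 = iris/Brit, house 4 = peony/Dane.

1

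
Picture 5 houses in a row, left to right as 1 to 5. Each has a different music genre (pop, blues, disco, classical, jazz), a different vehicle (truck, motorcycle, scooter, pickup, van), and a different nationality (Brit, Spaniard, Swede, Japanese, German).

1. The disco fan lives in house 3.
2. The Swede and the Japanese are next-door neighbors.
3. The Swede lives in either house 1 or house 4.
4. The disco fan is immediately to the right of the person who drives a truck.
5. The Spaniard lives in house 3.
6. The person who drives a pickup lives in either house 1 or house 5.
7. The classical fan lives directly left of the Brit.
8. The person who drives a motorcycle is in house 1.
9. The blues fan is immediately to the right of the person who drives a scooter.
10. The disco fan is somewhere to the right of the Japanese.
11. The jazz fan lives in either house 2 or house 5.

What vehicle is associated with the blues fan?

The disco fan is in house 3 (clue 1).
Clue 4 places the person who drives a truck in house 2.
The Spaniard is in house 3 (clue 5).
Clue 8 places the person who drives a motorcycle in house 1.
The only vehicle still possible for house 5 is pickup.
Clue 2 places the Swede in house 1.
Clue 2 places the Japanese in house 2.
That leaves German as the nationality for house 4.
So house 5 gets Brit for nationality.
The classical fan is in house 4 (clue 7).
That leaves pop as the music genre for house 1.
So house 2 gets jazz for music genre.
House 5's music genre must be blues (nothing else left).
Clue 9 places the person who drives a scooter in house 4.
The only vehicle still possible for house 3 is van.
So: house 1 = pop/motorcycle/Swede, house 2 = jazz/truck/Japanese, house 3 = disco/van/Spaniard, house 4 = classical/scooter/German, house 5 = blues/pickup/Brit.

pickup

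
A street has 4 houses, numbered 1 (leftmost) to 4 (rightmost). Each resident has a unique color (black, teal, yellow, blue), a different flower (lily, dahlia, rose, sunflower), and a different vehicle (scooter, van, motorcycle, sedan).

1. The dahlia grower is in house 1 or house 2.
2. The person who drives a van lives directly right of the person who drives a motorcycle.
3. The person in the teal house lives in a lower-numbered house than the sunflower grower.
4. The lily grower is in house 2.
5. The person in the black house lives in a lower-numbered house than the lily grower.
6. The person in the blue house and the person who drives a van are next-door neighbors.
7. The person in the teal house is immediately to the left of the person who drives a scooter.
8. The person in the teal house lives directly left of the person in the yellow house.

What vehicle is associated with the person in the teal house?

van

The lily grower is in house 2 (clue 4).
From clue 5, the person in the black house must be in house 1.
The only flower still possible for house 1 is dahlia.
The person in the teal house is narrowed to house 2 or 3; consider each.
Placing it in house 2 leads to a contradiction, so it's in house 3.
By clue 3, the sunflower grower is in house 4.
Clue 7: the person who drives a scooter is in house 4.
By clue 8, the person in the yellow house is in house 4.
House 2's color must be blue (nothing else left).
House 3's flower must be rose (nothing else left).
By clue 6, the person who drives a van is in house 3.
Clue 2: the person who drives a motorcycle is in house 2.
House 1's vehicle must be sedan (nothing else left).
So: house 1 = black/dahlia/sedan, house 2 = blue/lily/motorcycle, house 3 = teal/rose/van, house 4 = yellow/sunflower/scooter.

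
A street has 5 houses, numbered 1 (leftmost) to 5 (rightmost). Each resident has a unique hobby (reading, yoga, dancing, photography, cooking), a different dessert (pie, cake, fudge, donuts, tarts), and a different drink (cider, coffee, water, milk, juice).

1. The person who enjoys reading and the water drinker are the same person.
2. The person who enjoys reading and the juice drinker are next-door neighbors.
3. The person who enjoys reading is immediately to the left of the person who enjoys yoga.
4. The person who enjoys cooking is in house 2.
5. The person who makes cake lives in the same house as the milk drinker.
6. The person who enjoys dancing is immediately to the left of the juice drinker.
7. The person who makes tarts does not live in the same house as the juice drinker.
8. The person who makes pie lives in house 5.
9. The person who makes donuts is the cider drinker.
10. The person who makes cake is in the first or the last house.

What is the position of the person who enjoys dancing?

By clue 4, the person who enjoys cooking is in house 2.
From clue 8, the person who makes pie must be in house 5.
The only dessert still possible for house 1 is cake.
Clue 5 places the milk drinker in house 1.
The person who enjoys reading is narrowed to house 3 or 4; consider each.
Placing it in house 4 leads to a contradiction, so it's in house 3.
From clue 1, the water drinker must be in house 3.
The person who enjoys yoga is in house 4 (clue 3).
House 1's hobby must be dancing (nothing else left).
House 5's hobby must be photography (nothing else left).
So house 5 gets coffee for drink.
By clue 6, the juice drinker is in house 2.
House 4 drink: only cider fits.
Clue 9 places the person who makes donuts in house 4.
So house 2 gets fudge for dessert.
House 3 dessert: only tarts fits.
So: house 1 = dancing/cake/milk, house 2 = cooking/fudge/juice, house 3 = reading/tarts/water, house 4 = yoga/donuts/cider, house 5 = photography/pie/coffee.

1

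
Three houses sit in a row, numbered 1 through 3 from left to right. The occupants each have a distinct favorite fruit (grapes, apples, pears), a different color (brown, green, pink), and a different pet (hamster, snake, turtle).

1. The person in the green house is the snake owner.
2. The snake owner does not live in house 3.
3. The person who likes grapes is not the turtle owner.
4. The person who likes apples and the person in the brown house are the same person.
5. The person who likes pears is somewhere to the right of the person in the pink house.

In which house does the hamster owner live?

That leaves brown as the color for house 3.
Clue 4 places the person who likes apples in house 3.
That leaves grapes as the favorite fruit for house 1.
So house 2 gets pears for favorite fruit.
The person in the pink house is in house 1 (clue 5).
House 2 color: only green fits.
By clue 1, the snake owner is in house 2.
So house 1 gets hamster for pet.
That leaves turtle as the pet for house 3.
So: house 1 = grapes/pink/hamster, house 2 = pears/green/snake, house 3 = apples/brown/turtle.

1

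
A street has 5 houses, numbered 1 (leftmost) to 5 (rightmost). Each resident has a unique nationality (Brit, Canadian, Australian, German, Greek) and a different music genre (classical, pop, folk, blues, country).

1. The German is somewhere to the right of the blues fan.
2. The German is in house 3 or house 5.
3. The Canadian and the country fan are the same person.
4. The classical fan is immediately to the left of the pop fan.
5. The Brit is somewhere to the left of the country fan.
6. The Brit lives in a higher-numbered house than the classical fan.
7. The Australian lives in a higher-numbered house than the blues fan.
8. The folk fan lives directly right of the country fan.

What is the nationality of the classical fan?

Australian

That leaves Greek as the nationality for house 1.
So house 5 gets folk for music genre.
Clue 8 places the country fan in house 4.
By clue 3, the Canadian is in house 4.
The Brit is narrowed to house 2 or 3; consider each.
Placing it in house 2 leads to a contradiction, so it's in house 3.
House 2 nationality: only Australian fits.
The only nationality still possible for house 5 is German.
By clue 7, the blues fan is in house 1.
That leaves pop as the music genre for house 3.
The only music genre still possible for house 2 is classical.
So: house 1 = Greek/blues, house 2 = Australian/classical, house 3 = Brit/pop, house 4 = Canadian/country, house 5 = German/folk.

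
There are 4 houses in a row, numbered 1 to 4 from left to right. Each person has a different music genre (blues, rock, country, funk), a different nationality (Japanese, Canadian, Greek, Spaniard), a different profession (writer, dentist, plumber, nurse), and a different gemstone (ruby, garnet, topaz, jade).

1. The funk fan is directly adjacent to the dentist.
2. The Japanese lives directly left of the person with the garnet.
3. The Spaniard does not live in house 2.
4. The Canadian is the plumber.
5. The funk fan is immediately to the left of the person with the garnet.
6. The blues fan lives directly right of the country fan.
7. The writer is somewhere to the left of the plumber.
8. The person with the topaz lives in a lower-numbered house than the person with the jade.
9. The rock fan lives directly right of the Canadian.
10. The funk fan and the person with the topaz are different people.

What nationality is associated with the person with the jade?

Spaniard

The rock fan is narrowed to house 3 or 4; consider each.
Placing it in house 3 leads to a contradiction, so it's in house 4.
Clue 9 places the Canadian in house 3.
By clue 4, the plumber is in house 3.
So house 3 gets blues for music genre.
From clue 6, the country fan must be in house 2.
That leaves funk as the music genre for house 1.
So house 4 gets nurse for profession.
From clue 1, the dentist must be in house 2.
From clue 5, the person with the garnet must be in house 2.
The only profession still possible for house 1 is writer.
That leaves ruby as the gemstone for house 1.
That leaves topaz as the gemstone for house 3.
The only gemstone still possible for house 4 is jade.
The Japanese is in house 1 (clue 2).
The only nationality still possible for house 2 is Greek.
The only nationality still possible for house 4 is Spaniard.
So: house 1 = funk/Japanese/writer/ruby, house 2 = country/Greek/dentist/garnet, house 3 = blues/Canadian/plumber/topaz, house 4 = rock/Spaniard/nurse/jade.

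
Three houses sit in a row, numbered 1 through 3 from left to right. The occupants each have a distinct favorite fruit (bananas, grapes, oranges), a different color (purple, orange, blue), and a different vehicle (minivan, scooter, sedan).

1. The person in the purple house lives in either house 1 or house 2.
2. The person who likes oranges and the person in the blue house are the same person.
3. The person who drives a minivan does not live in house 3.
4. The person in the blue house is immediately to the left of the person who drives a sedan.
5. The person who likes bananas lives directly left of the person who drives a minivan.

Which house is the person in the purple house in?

1

By clue 5, the person who likes bananas is in house 1.
The person who drives a minivan is in house 2 (clue 5).
House 3's color must be orange (nothing else left).
House 1 vehicle: only scooter fits.
House 3 vehicle: only sedan fits.
From clue 2, the person who likes oranges must be in house 2.
From clue 2, the person in the blue house must be in house 2.
That leaves grapes as the favorite fruit for house 3.
House 1 color: only purple fits.
So: house 1 = bananas/purple/scooter, house 2 = oranges/blue/minivan, house 3 = grapes/orange/sedan.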